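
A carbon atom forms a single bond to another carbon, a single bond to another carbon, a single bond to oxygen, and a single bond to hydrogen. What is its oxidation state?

The carbon has one bond to C (0), one bond to C (0), one bond to O (+1), one bond to H (-1).
Oxidation state = 0 + 0 + 1 − 1 = 0.

0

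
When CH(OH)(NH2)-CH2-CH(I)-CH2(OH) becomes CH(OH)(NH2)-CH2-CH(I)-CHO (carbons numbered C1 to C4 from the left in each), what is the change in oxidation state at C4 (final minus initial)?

Before: C4 has 1 bond to C, 2 bonds to H, 1 bond to O → oxidation state -1.
After: C4 has 1 bond to C, 1 bond to H, 2 bonds to O → oxidation state +1.
Δ = +1 − (-1) = +2, so this is an oxidation at C4.

+2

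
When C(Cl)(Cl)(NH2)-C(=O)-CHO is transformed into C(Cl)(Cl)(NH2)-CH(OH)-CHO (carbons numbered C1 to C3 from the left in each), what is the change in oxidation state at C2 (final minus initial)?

-2

Before: C2 has 2 bonds to C, 2 bonds to O → oxidation state +2.
After: C2 has 2 bonds to C, 1 bond to H, 1 bond to O → oxidation state 0.
Δ = 0 − (+2) = -2, so this is a reduction at C2.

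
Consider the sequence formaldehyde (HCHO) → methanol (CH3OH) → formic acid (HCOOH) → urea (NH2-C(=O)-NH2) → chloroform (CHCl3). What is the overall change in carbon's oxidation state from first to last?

+2

Carbon oxidation states along the series — formaldehyde: 0, methanol: -2, formic acid: +2, urea: +4, chloroform: +2.
Net change = +2 − (0) = +2.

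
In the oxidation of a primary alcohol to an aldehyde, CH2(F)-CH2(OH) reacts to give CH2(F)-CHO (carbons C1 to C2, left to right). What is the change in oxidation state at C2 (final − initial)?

+2

Before: C2 has 1 bond to C, 2 bonds to H, 1 bond to O → oxidation state -1.
After: C2 has 1 bond to C, 1 bond to H, 2 bonds to O → oxidation state +1.
Δ = +1 − (-1) = +2, so this is an oxidation at C2.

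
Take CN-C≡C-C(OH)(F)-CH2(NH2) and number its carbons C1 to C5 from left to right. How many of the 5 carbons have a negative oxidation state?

1

Bonds to more-electronegative neighbours contribute +1 each, bonds to H or metals contribute −1 each, and C–C bonds contribute 0. Tallying each carbon:
C1: 1C, 3N → 0 + 3 = +3
C2: 4C → 0 = 0
C3: 4C → 0 = 0
C4: 2C, 1O, 1F → 0 + 1 + 1 = +2
C5: 1C, 2H, 1N → 0 − 2 + 1 = -1
1 carbon (C5) meets the condition.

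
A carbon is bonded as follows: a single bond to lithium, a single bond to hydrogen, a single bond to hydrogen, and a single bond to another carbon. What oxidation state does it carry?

Count +1 for every bond to an atom more electronegative than carbon and −1 for every bond to one less electronegative; C–C bonds are 0.
The carbon has one bond to C (0), one bond to H (-1), one bond to Li (-1), one bond to H (-1).
Oxidation state = 0 − 1 − 1 − 1 = -3.

-3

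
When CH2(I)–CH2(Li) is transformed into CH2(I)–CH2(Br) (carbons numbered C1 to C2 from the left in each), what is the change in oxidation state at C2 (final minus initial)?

Before: C2 has 1 bond to C, 2 bonds to H, 1 bond to Li → oxidation state -3.
After: C2 has 1 bond to C, 2 bonds to H, 1 bond to Br → oxidation state -1.
Δ = -1 − (-3) = +2, so this is an oxidation at C2.

+2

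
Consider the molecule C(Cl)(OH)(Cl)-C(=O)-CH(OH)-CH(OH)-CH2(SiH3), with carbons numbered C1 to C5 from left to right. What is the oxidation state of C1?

+3

Each bond to a more electronegative atom (O, N, halogen) counts +1, each bond to a less electronegative atom (H, metal, B, Si) counts −1, and each C–C bond counts 0.
C1 has one bond to C (0), one bond to Cl (+1), one bond to O (+1), one bond to Cl (+1).
Oxidation state = 0 + 1 + 1 + 1 = +3.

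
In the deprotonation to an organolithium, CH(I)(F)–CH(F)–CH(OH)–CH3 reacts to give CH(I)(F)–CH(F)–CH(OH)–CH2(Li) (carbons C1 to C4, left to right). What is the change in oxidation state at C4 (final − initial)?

Before: C4 has 1 bond to C, 3 bonds to H → oxidation state -3.
After: C4 has 1 bond to C, 2 bonds to H, 1 bond to Li → oxidation state -3.
Δ = -3 − (-3) = 0, so no net redox change at C4.

0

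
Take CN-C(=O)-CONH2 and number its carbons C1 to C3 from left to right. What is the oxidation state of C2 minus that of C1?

-1

C2: 2C, 2O → 0 + 2 = +2
C1: 1C, 3N → 0 + 3 = +3
Difference: +2 − (+3) = -1.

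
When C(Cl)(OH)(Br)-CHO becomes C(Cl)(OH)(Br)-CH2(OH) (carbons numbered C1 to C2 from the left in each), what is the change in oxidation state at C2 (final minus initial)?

Before: C2 has 1 bond to C, 1 bond to H, 2 bonds to O → oxidation state +1.
After: C2 has 1 bond to C, 2 bonds to H, 1 bond to O → oxidation state -1.
Δ = -1 − (+1) = -2, so this is a reduction at C2.

-2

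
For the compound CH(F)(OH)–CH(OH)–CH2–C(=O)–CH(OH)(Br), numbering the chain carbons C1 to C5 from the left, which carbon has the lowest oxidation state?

C3

Tallying each carbon's bonds:
C1: 1C, 1H, 1O, 1F → 0 − 1 + 1 + 1 = +1
C2: 2C, 1H, 1O → 0 − 1 + 1 = 0
C3: 2C, 2H → 0 − 2 = -2
C4: 2C, 2O → 0 + 2 = +2
C5: 1C, 1H, 1O, 1Br → 0 − 1 + 1 + 1 = +1
The most reduced carbon is C3 at -2.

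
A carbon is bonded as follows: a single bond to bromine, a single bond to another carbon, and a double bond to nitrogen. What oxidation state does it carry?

The carbon has one bond to C (0), one bond to Br (+1), a double bond to N (2×+1 = +2).
Oxidation state = 0 + 1 + 2 = +3.

+3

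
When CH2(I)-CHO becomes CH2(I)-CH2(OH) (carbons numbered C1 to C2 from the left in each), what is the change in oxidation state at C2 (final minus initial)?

Before: C2 has 1 bond to C, 1 bond to H, 2 bonds to O → oxidation state +1.
After: C2 has 1 bond to C, 2 bonds to H, 1 bond to O → oxidation state -1.
Δ = -1 − (+1) = -2, so this is a reduction at C2.

-2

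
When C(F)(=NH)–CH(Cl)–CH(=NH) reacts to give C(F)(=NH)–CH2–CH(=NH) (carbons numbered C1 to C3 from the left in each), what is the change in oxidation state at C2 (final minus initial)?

-2

Before: C2 has 2 bonds to C, 1 bond to H, 1 bond to Cl → oxidation state 0.
After: C2 has 2 bonds to C, 2 bonds to H → oxidation state -2.
Δ = -2 − (0) = -2, so this is a reduction at C2.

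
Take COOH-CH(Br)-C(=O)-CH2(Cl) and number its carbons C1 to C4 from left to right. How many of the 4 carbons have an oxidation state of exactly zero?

1

Tallying each carbon's bonds:
C1: 1C, 3O → 0 + 3 = +3
C2: 2C, 1H, 1Br → 0 − 1 + 1 = 0
C3: 2C, 2O → 0 + 2 = +2
C4: 1C, 2H, 1Cl → 0 − 2 + 1 = -1
1 carbon (C2) meets the condition.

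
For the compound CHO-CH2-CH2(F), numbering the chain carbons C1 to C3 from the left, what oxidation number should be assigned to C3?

-1

Count +1 for every bond to an atom more electronegative than carbon and −1 for every bond to one less electronegative; C–C bonds are 0.
C3 has one bond to C (0), one bond to H (-1), one bond to F (+1), one bond to H (-1).
Oxidation state = 0 − 1 + 1 − 1 = -1.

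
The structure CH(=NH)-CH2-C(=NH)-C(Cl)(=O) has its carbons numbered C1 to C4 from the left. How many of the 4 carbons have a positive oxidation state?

Assign +1 per bond to O/N/halogen, −1 per bond to H or an electropositive element, and 0 per bond to carbon. Tallying each carbon:
C1: 1C, 1H, 2N → 0 − 1 + 2 = +1
C2: 2C, 2H → 0 − 2 = -2
C3: 2C, 2N → 0 + 2 = +2
C4: 1C, 2O, 1Cl → 0 + 2 + 1 = +3
3 carbons (C1, C3, C4) meet the condition.

3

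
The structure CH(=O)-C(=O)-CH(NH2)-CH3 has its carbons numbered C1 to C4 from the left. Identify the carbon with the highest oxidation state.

C2

Tallying each carbon's bonds:
C1: 1C, 1H, 2O → 0 − 1 + 2 = +1
C2: 2C, 2O → 0 + 2 = +2
C3: 2C, 1H, 1N → 0 − 1 + 1 = 0
C4: 1C, 3H → 0 − 3 = -3
The most oxidised carbon is C2 at +2.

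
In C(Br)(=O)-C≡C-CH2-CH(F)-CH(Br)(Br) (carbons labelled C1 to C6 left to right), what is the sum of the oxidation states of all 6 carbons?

+2

Tallying each carbon's bonds:
C1: 1C, 2O, 1Br → 0 + 2 + 1 = +3
C2: 4C → 0 = 0
C3: 4C → 0 = 0
C4: 2C, 2H → 0 − 2 = -2
C5: 2C, 1H, 1F → 0 − 1 + 1 = 0
C6: 1C, 1H, 2Br → 0 − 1 + 2 = +1
Sum = +3 + 0 + 0 − 2 + 0 + 1 = +2.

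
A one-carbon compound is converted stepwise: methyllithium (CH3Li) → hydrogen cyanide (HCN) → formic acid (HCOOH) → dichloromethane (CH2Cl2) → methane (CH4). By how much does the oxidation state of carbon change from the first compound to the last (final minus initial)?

Carbon oxidation states along the series — methyllithium: -4, hydrogen cyanide: +2, formic acid: +2, dichloromethane: 0, methane: -4.
Net change = -4 − (-4) = 0.

0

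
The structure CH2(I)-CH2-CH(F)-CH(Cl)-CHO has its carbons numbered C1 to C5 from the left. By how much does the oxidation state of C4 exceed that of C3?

0

C4: 2C, 1H, 1Cl → 0 − 1 + 1 = 0
C3: 2C, 1H, 1F → 0 − 1 + 1 = 0
Difference: 0 − (0) = 0.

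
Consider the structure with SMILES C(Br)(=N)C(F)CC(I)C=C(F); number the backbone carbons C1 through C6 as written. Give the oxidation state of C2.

0

C2 has one bond to C (0), one bond to C (0), one bond to F (+1), one bond to H (-1).
Oxidation state = 0 + 0 + 1 − 1 = 0.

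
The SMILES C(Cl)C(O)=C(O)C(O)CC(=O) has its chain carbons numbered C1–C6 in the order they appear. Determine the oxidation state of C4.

0

Each bond to a more electronegative atom (O, N, halogen) counts +1, each bond to a less electronegative atom (H, metal, B, Si) counts −1, and each C–C bond counts 0.
C4 has one bond to C (0), one bond to C (0), one bond to H (-1), one bond to O (+1).
Oxidation state = 0 + 0 − 1 + 1 = 0.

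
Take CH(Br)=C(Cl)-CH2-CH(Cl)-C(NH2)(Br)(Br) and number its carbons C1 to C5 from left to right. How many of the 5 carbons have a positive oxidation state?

Tallying each carbon's bonds:
C1: 2C, 1H, 1Br → 0 − 1 + 1 = 0
C2: 3C, 1Cl → 0 + 1 = +1
C3: 2C, 2H → 0 − 2 = -2
C4: 2C, 1H, 1Cl → 0 − 1 + 1 = 0
C5: 1C, 1N, 2Br → 0 + 1 + 2 = +3
2 carbons (C2, C5) meet the condition.

2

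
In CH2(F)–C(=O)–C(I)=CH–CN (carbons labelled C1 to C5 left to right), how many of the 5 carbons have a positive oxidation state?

3

Tallying each carbon's bonds:
C1: 1C, 2H, 1F → 0 − 2 + 1 = -1
C2: 2C, 2O → 0 + 2 = +2
C3: 3C, 1I → 0 + 1 = +1
C4: 3C, 1H → 0 − 1 = -1
C5: 1C, 3N → 0 + 3 = +3
3 carbons (C2, C3, C5) meet the condition.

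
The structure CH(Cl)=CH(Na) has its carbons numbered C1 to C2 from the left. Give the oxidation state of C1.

0

Each bond to a more electronegative atom (O, N, halogen) counts +1, each bond to a less electronegative atom (H, metal, B, Si) counts −1, and each C–C bond counts 0.
C1 has a double bond to C (2×0 = 0), one bond to Cl (+1), one bond to H (-1).
Oxidation state = 0 + 1 − 1 = 0.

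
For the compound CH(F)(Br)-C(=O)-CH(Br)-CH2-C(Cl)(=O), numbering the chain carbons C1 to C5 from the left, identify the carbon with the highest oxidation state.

Tallying each carbon's bonds:
C1: 1C, 1H, 1F, 1Br → 0 − 1 + 1 + 1 = +1
C2: 2C, 2O → 0 + 2 = +2
C3: 2C, 1H, 1Br → 0 − 1 + 1 = 0
C4: 2C, 2H → 0 − 2 = -2
C5: 1C, 2O, 1Cl → 0 + 2 + 1 = +3
The most oxidised carbon is C5 at +3.

C5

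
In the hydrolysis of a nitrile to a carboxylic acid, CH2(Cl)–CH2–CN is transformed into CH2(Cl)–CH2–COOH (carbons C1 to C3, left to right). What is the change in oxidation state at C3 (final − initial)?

Before: C3 has 1 bond to C, 3 bonds to N → oxidation state +3.
After: C3 has 1 bond to C, 3 bonds to O → oxidation state +3.
Δ = +3 − (+3) = 0, so no net redox change at C3.

0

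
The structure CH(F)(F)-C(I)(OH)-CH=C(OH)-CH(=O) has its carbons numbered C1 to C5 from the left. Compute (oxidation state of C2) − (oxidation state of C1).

+1

C2: 2C, 1O, 1I → 0 + 1 + 1 = +2
C1: 1C, 1H, 2F → 0 − 1 + 2 = +1
Difference: +2 − (+1) = +1.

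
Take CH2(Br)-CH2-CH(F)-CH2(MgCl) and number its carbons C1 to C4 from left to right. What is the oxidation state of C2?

Count +1 for every bond to an atom more electronegative than carbon and −1 for every bond to one less electronegative; C–C bonds are 0.
C2 has one bond to C (0), one bond to C (0), one bond to H (-1), one bond to H (-1).
Oxidation state = 0 + 0 − 1 − 1 = -2.

-2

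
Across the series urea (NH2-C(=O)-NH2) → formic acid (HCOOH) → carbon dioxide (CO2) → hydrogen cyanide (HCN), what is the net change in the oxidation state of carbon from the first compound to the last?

Carbon oxidation states along the series — urea: +4, formic acid: +2, carbon dioxide: +4, hydrogen cyanide: +2.
Net change = +2 − (+4) = -2.

-2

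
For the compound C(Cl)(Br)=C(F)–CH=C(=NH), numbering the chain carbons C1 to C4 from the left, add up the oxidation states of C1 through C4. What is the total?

Count +1 for every bond to an atom more electronegative than carbon and −1 for every bond to one less electronegative; C–C bonds are 0. Tallying each carbon:
C1: 2C, 1Cl, 1Br → 0 + 1 + 1 = +2
C2: 3C, 1F → 0 + 1 = +1
C3: 3C, 1H → 0 − 1 = -1
C4: 2C, 2N → 0 + 2 = +2
Sum = +2 + 1 − 1 + 2 = +4.

+4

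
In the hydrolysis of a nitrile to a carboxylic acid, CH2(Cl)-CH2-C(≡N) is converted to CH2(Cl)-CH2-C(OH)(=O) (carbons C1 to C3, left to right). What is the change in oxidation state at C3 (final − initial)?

0

Before: C3 has 1 bond to C, 3 bonds to N → oxidation state +3.
After: C3 has 1 bond to C, 3 bonds to O → oxidation state +3.
Δ = +3 − (+3) = 0, so no net redox change at C3.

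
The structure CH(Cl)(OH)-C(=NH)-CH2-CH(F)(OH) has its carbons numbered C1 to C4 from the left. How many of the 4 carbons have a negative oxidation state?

1

Each bond to a more electronegative atom (O, N, halogen) counts +1, each bond to a less electronegative atom (H, metal, B, Si) counts −1, and each C–C bond counts 0. Tallying each carbon:
C1: 1C, 1H, 1O, 1Cl → 0 − 1 + 1 + 1 = +1
C2: 2C, 2N → 0 + 2 = +2
C3: 2C, 2H → 0 − 2 = -2
C4: 1C, 1H, 1O, 1F → 0 − 1 + 1 + 1 = +1
1 carbon (C3) meets the condition.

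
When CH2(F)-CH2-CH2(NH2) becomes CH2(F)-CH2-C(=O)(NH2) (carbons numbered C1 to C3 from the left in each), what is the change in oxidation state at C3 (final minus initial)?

Before: C3 has 1 bond to C, 2 bonds to H, 1 bond to N → oxidation state -1.
After: C3 has 1 bond to C, 2 bonds to O, 1 bond to N → oxidation state +3.
Δ = +3 − (-1) = +4, so this is an oxidation at C3.

+4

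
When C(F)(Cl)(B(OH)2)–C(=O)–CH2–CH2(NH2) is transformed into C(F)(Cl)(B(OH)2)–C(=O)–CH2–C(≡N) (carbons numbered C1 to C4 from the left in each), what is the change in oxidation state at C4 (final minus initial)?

+4

Before: C4 has 1 bond to C, 2 bonds to H, 1 bond to N → oxidation state -1.
After: C4 has 1 bond to C, 3 bonds to N → oxidation state +3.
Δ = +3 − (-1) = +4, so this is an oxidation at C4.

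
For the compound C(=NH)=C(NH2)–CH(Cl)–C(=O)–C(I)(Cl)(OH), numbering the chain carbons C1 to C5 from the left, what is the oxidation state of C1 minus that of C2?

+1

C1: 2C, 2N → 0 + 2 = +2
C2: 3C, 1N → 0 + 1 = +1
Difference: +2 − (+1) = +1.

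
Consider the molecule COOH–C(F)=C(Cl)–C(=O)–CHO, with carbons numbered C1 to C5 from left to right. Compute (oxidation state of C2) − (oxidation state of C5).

C2: 3C, 1F → 0 + 1 = +1
C5: 1C, 1H, 2O → 0 − 1 + 2 = +1
Difference: +1 − (+1) = 0.

0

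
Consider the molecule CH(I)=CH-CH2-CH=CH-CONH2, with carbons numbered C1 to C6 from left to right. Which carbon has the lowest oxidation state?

C3

Tallying each carbon's bonds:
C1: 2C, 1H, 1I → 0 − 1 + 1 = 0
C2: 3C, 1H → 0 − 1 = -1
C3: 2C, 2H → 0 − 2 = -2
C4: 3C, 1H → 0 − 1 = -1
C5: 3C, 1H → 0 − 1 = -1
C6: 1C, 2O, 1N → 0 + 2 + 1 = +3
The most reduced carbon is C3 at -2.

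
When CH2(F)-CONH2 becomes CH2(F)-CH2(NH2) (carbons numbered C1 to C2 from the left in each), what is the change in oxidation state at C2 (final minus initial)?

-4

Before: C2 has 1 bond to C, 2 bonds to O, 1 bond to N → oxidation state +3.
After: C2 has 1 bond to C, 2 bonds to H, 1 bond to N → oxidation state -1.
Δ = -1 − (+3) = -4, so this is a reduction at C2.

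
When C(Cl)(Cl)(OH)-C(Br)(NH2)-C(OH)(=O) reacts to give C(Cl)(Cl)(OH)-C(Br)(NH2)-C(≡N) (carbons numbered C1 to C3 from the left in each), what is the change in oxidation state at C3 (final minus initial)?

0

Before: C3 has 1 bond to C, 3 bonds to O → oxidation state +3.
After: C3 has 1 bond to C, 3 bonds to N → oxidation state +3.
Δ = +3 − (+3) = 0, so no net redox change at C3.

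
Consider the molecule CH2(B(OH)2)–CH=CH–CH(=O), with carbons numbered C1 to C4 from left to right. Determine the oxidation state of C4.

+1

C4 has one bond to C (0), one bond to H (-1), a double bond to O (2×+1 = +2).
Oxidation state = 0 − 1 + 2 = +1.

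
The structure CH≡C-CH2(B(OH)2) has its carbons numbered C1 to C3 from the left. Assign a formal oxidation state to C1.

C1 has a triple bond to C (3×0 = 0), one bond to H (-1).
Oxidation state = 0 − 1 = -1.

-1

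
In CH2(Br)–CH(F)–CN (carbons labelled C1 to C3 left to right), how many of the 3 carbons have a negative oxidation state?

1

Assign +1 per bond to O/N/halogen, −1 per bond to H or an electropositive element, and 0 per bond to carbon. Tallying each carbon:
C1: 1C, 2H, 1Br → 0 − 2 + 1 = -1
C2: 2C, 1H, 1F → 0 − 1 + 1 = 0
C3: 1C, 3N → 0 + 3 = +3
1 carbon (C1) meets the condition.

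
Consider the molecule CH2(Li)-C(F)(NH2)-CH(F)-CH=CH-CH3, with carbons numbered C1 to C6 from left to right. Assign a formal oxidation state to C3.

0

Bonds to more-electronegative neighbours contribute +1 each, bonds to H or metals contribute −1 each, and C–C bonds contribute 0.
C3 has one bond to C (0), one bond to C (0), one bond to F (+1), one bond to H (-1).
Oxidation state = 0 + 0 + 1 − 1 = 0.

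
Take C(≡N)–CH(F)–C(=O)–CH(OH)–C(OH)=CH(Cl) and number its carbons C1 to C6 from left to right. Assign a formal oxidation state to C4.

C4 has one bond to C (0), one bond to C (0), one bond to O (+1), one bond to H (-1).
Oxidation state = 0 + 0 + 1 − 1 = 0.

0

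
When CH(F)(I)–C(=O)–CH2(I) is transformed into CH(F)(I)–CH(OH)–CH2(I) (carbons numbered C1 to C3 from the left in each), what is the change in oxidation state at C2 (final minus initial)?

-2

Before: C2 has 2 bonds to C, 2 bonds to O → oxidation state +2.
After: C2 has 2 bonds to C, 1 bond to H, 1 bond to O → oxidation state 0.
Δ = 0 − (+2) = -2, so this is a reduction at C2.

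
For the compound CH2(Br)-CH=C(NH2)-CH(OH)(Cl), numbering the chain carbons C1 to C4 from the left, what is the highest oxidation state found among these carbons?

+1

Bonds to more-electronegative neighbours contribute +1 each, bonds to H or metals contribute −1 each, and C–C bonds contribute 0. Tallying each carbon:
C1: 1C, 2H, 1Br → 0 − 2 + 1 = -1
C2: 3C, 1H → 0 − 1 = -1
C3: 3C, 1N → 0 + 1 = +1
C4: 1C, 1H, 1O, 1Cl → 0 − 1 + 1 + 1 = +1
The highest value is +1.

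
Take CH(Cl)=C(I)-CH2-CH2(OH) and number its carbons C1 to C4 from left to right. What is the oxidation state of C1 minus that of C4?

C1: 2C, 1H, 1Cl → 0 − 1 + 1 = 0
C4: 1C, 2H, 1O → 0 − 2 + 1 = -1
Difference: 0 − (-1) = +1.

+1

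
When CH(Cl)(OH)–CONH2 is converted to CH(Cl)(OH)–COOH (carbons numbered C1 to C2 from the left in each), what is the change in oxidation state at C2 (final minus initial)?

0

Before: C2 has 1 bond to C, 2 bonds to O, 1 bond to N → oxidation state +3.
After: C2 has 1 bond to C, 3 bonds to O → oxidation state +3.
Δ = +3 − (+3) = 0, so no net redox change at C2.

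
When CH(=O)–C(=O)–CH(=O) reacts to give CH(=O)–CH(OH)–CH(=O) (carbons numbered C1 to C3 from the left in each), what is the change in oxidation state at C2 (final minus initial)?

Before: C2 has 2 bonds to C, 2 bonds to O → oxidation state +2.
After: C2 has 2 bonds to C, 1 bond to H, 1 bond to O → oxidation state 0.
Δ = 0 − (+2) = -2, so this is a reduction at C2.

-2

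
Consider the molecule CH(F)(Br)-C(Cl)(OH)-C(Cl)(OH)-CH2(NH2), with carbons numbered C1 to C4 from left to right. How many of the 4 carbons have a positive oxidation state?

Tallying each carbon's bonds:
C1: 1C, 1H, 1F, 1Br → 0 − 1 + 1 + 1 = +1
C2: 2C, 1O, 1Cl → 0 + 1 + 1 = +2
C3: 2C, 1O, 1Cl → 0 + 1 + 1 = +2
C4: 1C, 2H, 1N → 0 − 2 + 1 = -1
3 carbons (C1, C2, C3) meet the condition.

3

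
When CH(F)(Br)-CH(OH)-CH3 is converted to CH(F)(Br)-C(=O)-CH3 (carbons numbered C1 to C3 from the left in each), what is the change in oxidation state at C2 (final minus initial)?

Before: C2 has 2 bonds to C, 1 bond to H, 1 bond to O → oxidation state 0.
After: C2 has 2 bonds to C, 2 bonds to O → oxidation state +2.
Δ = +2 − (0) = +2, so this is an oxidation at C2.

+2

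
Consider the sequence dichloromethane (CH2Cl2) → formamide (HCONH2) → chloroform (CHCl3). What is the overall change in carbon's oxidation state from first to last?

Carbon oxidation states along the series — dichloromethane: 0, formamide: +2, chloroform: +2.
Net change = +2 − (0) = +2.

+2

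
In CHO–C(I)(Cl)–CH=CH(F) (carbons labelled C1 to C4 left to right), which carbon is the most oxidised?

Tallying each carbon's bonds:
C1: 1C, 1H, 2O → 0 − 1 + 2 = +1
C2: 2C, 1Cl, 1I → 0 + 1 + 1 = +2
C3: 3C, 1H → 0 − 1 = -1
C4: 2C, 1H, 1F → 0 − 1 + 1 = 0
The most oxidised carbon is C2 at +2.

C2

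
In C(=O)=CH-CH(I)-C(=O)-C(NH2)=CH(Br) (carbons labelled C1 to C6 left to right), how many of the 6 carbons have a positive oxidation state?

3

Tallying each carbon's bonds:
C1: 2C, 2O → 0 + 2 = +2
C2: 3C, 1H → 0 − 1 = -1
C3: 2C, 1H, 1I → 0 − 1 + 1 = 0
C4: 2C, 2O → 0 + 2 = +2
C5: 3C, 1N → 0 + 1 = +1
C6: 2C, 1H, 1Br → 0 − 1 + 1 = 0
3 carbons (C1, C4, C5) meet the condition.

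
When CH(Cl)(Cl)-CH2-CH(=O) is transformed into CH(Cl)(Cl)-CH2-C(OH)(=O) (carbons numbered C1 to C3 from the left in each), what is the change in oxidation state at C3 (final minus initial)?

+2

Before: C3 has 1 bond to C, 1 bond to H, 2 bonds to O → oxidation state +1.
After: C3 has 1 bond to C, 3 bonds to O → oxidation state +3.
Δ = +3 − (+1) = +2, so this is an oxidation at C3.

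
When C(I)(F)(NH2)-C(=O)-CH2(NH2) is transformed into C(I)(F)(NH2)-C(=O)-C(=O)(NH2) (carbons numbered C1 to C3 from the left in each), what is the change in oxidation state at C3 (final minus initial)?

Before: C3 has 1 bond to C, 2 bonds to H, 1 bond to N → oxidation state -1.
After: C3 has 1 bond to C, 2 bonds to O, 1 bond to N → oxidation state +3.
Δ = +3 − (-1) = +4, so this is an oxidation at C3.

+4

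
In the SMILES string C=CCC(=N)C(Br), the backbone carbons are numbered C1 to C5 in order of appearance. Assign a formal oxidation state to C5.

C5 has one bond to C (0), one bond to H (-1), one bond to Br (+1), one bond to H (-1).
Oxidation state = 0 − 1 + 1 − 1 = -1.

-1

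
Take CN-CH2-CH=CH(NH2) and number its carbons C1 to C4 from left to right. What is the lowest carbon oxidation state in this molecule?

-2

Bonds to more-electronegative neighbours contribute +1 each, bonds to H or metals contribute −1 each, and C–C bonds contribute 0. Tallying each carbon:
C1: 1C, 3N → 0 + 3 = +3
C2: 2C, 2H → 0 − 2 = -2
C3: 3C, 1H → 0 − 1 = -1
C4: 2C, 1H, 1N → 0 − 1 + 1 = 0
The lowest value is -2.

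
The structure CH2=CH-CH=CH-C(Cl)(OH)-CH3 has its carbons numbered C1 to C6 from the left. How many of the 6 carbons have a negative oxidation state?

5

Count +1 for every bond to an atom more electronegative than carbon and −1 for every bond to one less electronegative; C–C bonds are 0. Tallying each carbon:
C1: 2C, 2H → 0 − 2 = -2
C2: 3C, 1H → 0 − 1 = -1
C3: 3C, 1H → 0 − 1 = -1
C4: 3C, 1H → 0 − 1 = -1
C5: 2C, 1O, 1Cl → 0 + 1 + 1 = +2
C6: 1C, 3H → 0 − 3 = -3
5 carbons (C1, C2, C3, C4, C6) meet the condition.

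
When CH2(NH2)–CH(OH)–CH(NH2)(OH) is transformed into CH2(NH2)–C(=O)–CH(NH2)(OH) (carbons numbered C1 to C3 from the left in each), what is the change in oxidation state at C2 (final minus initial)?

+2

Before: C2 has 2 bonds to C, 1 bond to H, 1 bond to O → oxidation state 0.
After: C2 has 2 bonds to C, 2 bonds to O → oxidation state +2.
Δ = +2 − (0) = +2, so this is an oxidation at C2.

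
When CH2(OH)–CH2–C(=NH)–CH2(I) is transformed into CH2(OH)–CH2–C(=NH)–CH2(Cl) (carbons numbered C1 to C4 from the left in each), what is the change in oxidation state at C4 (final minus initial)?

0

Before: C4 has 1 bond to C, 2 bonds to H, 1 bond to I → oxidation state -1.
After: C4 has 1 bond to C, 2 bonds to H, 1 bond to Cl → oxidation state -1.
Δ = -1 − (-1) = 0, so no net redox change at C4.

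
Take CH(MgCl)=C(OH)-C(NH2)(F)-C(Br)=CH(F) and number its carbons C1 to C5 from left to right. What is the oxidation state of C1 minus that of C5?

C1: 2C, 1H, 1Mg → 0 − 1 − 1 = -2
C5: 2C, 1H, 1F → 0 − 1 + 1 = 0
Difference: -2 − (0) = -2.

-2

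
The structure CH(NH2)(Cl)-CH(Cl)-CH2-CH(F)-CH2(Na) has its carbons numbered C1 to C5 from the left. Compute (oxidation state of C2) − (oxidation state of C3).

C2: 2C, 1H, 1Cl → 0 − 1 + 1 = 0
C3: 2C, 2H → 0 − 2 = -2
Difference: 0 − (-2) = +2.

+2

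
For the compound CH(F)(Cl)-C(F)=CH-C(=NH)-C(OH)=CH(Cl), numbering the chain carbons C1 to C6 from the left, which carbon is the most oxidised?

C4

Tallying each carbon's bonds:
C1: 1C, 1H, 1F, 1Cl → 0 − 1 + 1 + 1 = +1
C2: 3C, 1F → 0 + 1 = +1
C3: 3C, 1H → 0 − 1 = -1
C4: 2C, 2N → 0 + 2 = +2
C5: 3C, 1O → 0 + 1 = +1
C6: 2C, 1H, 1Cl → 0 − 1 + 1 = 0
The most oxidised carbon is C4 at +2.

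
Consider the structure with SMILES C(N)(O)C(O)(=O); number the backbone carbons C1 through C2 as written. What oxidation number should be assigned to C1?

+1

C1 has one bond to C (0), one bond to H (-1), one bond to N (+1), one bond to O (+1).
Oxidation state = 0 − 1 + 1 + 1 = +1.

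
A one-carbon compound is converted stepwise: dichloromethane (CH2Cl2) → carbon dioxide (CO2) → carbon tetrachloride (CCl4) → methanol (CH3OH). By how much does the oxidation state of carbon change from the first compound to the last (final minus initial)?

-2

Carbon oxidation states along the series — dichloromethane: 0, carbon dioxide: +4, carbon tetrachloride: +4, methanol: -2.
Net change = -2 − (0) = -2.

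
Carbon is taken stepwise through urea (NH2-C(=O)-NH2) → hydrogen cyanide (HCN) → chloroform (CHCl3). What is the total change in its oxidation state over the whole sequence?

-2

Carbon oxidation states along the series — urea: +4, hydrogen cyanide: +2, chloroform: +2.
Net change = +2 − (+4) = -2.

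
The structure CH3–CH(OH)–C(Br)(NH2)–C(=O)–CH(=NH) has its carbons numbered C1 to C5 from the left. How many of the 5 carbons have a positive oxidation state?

Count +1 for every bond to an atom more electronegative than carbon and −1 for every bond to one less electronegative; C–C bonds are 0. Tallying each carbon:
C1: 1C, 3H → 0 − 3 = -3
C2: 2C, 1H, 1O → 0 − 1 + 1 = 0
C3: 2C, 1N, 1Br → 0 + 1 + 1 = +2
C4: 2C, 2O → 0 + 2 = +2
C5: 1C, 1H, 2N → 0 − 1 + 2 = +1
3 carbons (C3, C4, C5) meet the condition.

3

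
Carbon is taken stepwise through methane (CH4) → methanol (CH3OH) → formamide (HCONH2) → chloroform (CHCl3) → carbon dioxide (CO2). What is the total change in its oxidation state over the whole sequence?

Carbon oxidation states along the series — methane: -4, methanol: -2, formamide: +2, chloroform: +2, carbon dioxide: +4.
Net change = +4 − (-4) = +8.

+8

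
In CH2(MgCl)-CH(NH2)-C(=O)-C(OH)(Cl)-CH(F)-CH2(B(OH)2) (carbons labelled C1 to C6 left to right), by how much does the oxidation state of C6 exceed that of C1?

C6: 1C, 2H, 1B → 0 − 2 − 1 = -3
C1: 1C, 2H, 1Mg → 0 − 2 − 1 = -3
Difference: -3 − (-3) = 0.

0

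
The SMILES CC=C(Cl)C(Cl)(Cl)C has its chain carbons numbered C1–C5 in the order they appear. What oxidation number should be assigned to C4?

C4 has one bond to C (0), one bond to C (0), one bond to Cl (+1), one bond to Cl (+1).
Oxidation state = 0 + 0 + 1 + 1 = +2.

+2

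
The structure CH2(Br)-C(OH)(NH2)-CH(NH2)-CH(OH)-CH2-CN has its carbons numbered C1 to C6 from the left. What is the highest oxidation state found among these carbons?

Tallying each carbon's bonds:
C1: 1C, 2H, 1Br → 0 − 2 + 1 = -1
C2: 2C, 1O, 1N → 0 + 1 + 1 = +2
C3: 2C, 1H, 1N → 0 − 1 + 1 = 0
C4: 2C, 1H, 1O → 0 − 1 + 1 = 0
C5: 2C, 2H → 0 − 2 = -2
C6: 1C, 3N → 0 + 3 = +3
The highest value is +3.

+3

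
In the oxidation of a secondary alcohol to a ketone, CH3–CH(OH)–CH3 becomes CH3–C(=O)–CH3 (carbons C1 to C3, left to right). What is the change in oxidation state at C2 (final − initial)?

Before: C2 has 2 bonds to C, 1 bond to H, 1 bond to O → oxidation state 0.
After: C2 has 2 bonds to C, 2 bonds to O → oxidation state +2.
Δ = +2 − (0) = +2, so this is an oxidation at C2.

+2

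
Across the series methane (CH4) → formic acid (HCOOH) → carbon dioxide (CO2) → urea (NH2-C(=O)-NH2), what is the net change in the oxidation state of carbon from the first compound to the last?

Carbon oxidation states along the series — methane: -4, formic acid: +2, carbon dioxide: +4, urea: +4.
Net change = +4 − (-4) = +8.

+8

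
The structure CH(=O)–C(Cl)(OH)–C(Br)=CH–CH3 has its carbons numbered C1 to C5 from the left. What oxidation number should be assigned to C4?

Assign +1 per bond to O/N/halogen, −1 per bond to H or an electropositive element, and 0 per bond to carbon.
C4 has a double bond to C (2×0 = 0), one bond to C (0), one bond to H (-1).
Oxidation state = 0 + 0 − 1 = -1.

-1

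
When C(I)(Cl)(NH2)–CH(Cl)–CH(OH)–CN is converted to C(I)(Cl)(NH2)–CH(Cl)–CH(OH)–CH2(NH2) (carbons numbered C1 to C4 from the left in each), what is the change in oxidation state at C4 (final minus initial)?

-4

Before: C4 has 1 bond to C, 3 bonds to N → oxidation state +3.
After: C4 has 1 bond to C, 2 bonds to H, 1 bond to N → oxidation state -1.
Δ = -1 − (+3) = -4, so this is a reduction at C4.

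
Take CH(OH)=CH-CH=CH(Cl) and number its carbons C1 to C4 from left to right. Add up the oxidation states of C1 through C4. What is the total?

-2

Bonds to more-electronegative neighbours contribute +1 each, bonds to H or metals contribute −1 each, and C–C bonds contribute 0. Tallying each carbon:
C1: 2C, 1H, 1O → 0 − 1 + 1 = 0
C2: 3C, 1H → 0 − 1 = -1
C3: 3C, 1H → 0 − 1 = -1
C4: 2C, 1H, 1Cl → 0 − 1 + 1 = 0
Sum = 0 − 1 − 1 + 0 = -2.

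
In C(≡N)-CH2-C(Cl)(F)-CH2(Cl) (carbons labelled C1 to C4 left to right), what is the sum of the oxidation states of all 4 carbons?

Tallying each carbon's bonds:
C1: 1C, 3N → 0 + 3 = +3
C2: 2C, 2H → 0 − 2 = -2
C3: 2C, 1F, 1Cl → 0 + 1 + 1 = +2
C4: 1C, 2H, 1Cl → 0 − 2 + 1 = -1
Sum = +3 − 2 + 2 − 1 = +2.

+2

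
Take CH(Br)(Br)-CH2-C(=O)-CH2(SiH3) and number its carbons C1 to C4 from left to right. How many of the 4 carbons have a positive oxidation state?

2

Tallying each carbon's bonds:
C1: 1C, 1H, 2Br → 0 − 1 + 2 = +1
C2: 2C, 2H → 0 − 2 = -2
C3: 2C, 2O → 0 + 2 = +2
C4: 1C, 2H, 1Si → 0 − 2 − 1 = -3
2 carbons (C1, C3) meet the condition.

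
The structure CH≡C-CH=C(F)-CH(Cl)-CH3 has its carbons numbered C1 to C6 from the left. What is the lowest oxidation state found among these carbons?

Tallying each carbon's bonds:
C1: 3C, 1H → 0 − 1 = -1
C2: 4C → 0 = 0
C3: 3C, 1H → 0 − 1 = -1
C4: 3C, 1F → 0 + 1 = +1
C5: 2C, 1H, 1Cl → 0 − 1 + 1 = 0
C6: 1C, 3H → 0 − 3 = -3
The lowest value is -3.

-3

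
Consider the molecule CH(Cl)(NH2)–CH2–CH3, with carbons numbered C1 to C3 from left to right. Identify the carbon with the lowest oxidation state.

Tallying each carbon's bonds:
C1: 1C, 1H, 1N, 1Cl → 0 − 1 + 1 + 1 = +1
C2: 2C, 2H → 0 − 2 = -2
C3: 1C, 3H → 0 − 3 = -3
The most reduced carbon is C3 at -3.

C3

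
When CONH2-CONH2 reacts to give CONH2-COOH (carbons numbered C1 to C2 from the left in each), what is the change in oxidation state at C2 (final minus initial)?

0

Before: C2 has 1 bond to C, 2 bonds to O, 1 bond to N → oxidation state +3.
After: C2 has 1 bond to C, 3 bonds to O → oxidation state +3.
Δ = +3 − (+3) = 0, so no net redox change at C2.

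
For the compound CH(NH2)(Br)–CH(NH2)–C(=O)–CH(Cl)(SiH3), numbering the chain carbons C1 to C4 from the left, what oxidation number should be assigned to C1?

+1

Count +1 for every bond to an atom more electronegative than carbon and −1 for every bond to one less electronegative; C–C bonds are 0.
C1 has one bond to C (0), one bond to N (+1), one bond to Br (+1), one bond to H (-1).
Oxidation state = 0 + 1 + 1 − 1 = +1.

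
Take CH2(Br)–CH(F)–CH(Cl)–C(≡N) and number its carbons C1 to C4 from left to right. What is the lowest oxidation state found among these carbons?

Tallying each carbon's bonds:
C1: 1C, 2H, 1Br → 0 − 2 + 1 = -1
C2: 2C, 1H, 1F → 0 − 1 + 1 = 0
C3: 2C, 1H, 1Cl → 0 − 1 + 1 = 0
C4: 1C, 3N → 0 + 3 = +3
The lowest value is -1.

-1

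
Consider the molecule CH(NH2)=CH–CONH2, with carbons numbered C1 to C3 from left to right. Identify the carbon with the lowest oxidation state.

C2

Tallying each carbon's bonds:
C1: 2C, 1H, 1N → 0 − 1 + 1 = 0
C2: 3C, 1H → 0 − 1 = -1
C3: 1C, 2O, 1N → 0 + 2 + 1 = +3
The most reduced carbon is C2 at -1.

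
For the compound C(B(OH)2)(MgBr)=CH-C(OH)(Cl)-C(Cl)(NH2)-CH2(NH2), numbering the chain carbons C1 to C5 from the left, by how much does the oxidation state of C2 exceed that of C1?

+1

C2: 3C, 1H → 0 − 1 = -1
C1: 2C, 1Mg, 1B → 0 − 1 − 1 = -2
Difference: -1 − (-2) = +1.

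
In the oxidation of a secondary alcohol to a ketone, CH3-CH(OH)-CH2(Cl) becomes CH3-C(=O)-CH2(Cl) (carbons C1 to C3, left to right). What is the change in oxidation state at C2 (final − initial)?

Before: C2 has 2 bonds to C, 1 bond to H, 1 bond to O → oxidation state 0.
After: C2 has 2 bonds to C, 2 bonds to O → oxidation state +2.
Δ = +2 − (0) = +2, so this is an oxidation at C2.

+2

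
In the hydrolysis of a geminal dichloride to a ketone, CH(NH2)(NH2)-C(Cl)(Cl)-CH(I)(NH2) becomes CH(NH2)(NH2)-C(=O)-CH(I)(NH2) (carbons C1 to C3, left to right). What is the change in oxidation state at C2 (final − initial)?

Before: C2 has 2 bonds to C, 2 bonds to Cl → oxidation state +2.
After: C2 has 2 bonds to C, 2 bonds to O → oxidation state +2.
Δ = +2 − (+2) = 0, so no net redox change at C2.

0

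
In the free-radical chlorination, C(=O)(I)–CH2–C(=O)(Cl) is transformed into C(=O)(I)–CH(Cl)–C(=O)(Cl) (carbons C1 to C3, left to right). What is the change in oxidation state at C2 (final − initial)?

+2

Before: C2 has 2 bonds to C, 2 bonds to H → oxidation state -2.
After: C2 has 2 bonds to C, 1 bond to H, 1 bond to Cl → oxidation state 0.
Δ = 0 − (-2) = +2, so this is an oxidation at C2.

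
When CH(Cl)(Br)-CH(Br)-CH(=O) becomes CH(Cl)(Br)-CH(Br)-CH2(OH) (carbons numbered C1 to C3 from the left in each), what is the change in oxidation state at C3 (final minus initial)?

Before: C3 has 1 bond to C, 1 bond to H, 2 bonds to O → oxidation state +1.
After: C3 has 1 bond to C, 2 bonds to H, 1 bond to O → oxidation state -1.
Δ = -1 − (+1) = -2, so this is a reduction at C3.

-2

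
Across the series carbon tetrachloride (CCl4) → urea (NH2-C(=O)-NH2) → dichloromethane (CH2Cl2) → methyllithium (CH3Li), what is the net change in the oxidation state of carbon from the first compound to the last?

-8

Carbon oxidation states along the series — carbon tetrachloride: +4, urea: +4, dichloromethane: 0, methyllithium: -4.
Net change = -4 − (+4) = -8.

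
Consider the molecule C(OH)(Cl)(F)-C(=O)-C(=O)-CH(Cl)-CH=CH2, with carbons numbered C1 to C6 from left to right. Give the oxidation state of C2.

+2

Count +1 for every bond to an atom more electronegative than carbon and −1 for every bond to one less electronegative; C–C bonds are 0.
C2 has one bond to C (0), one bond to C (0), a double bond to O (2×+1 = +2).
Oxidation state = 0 + 0 + 2 = +2.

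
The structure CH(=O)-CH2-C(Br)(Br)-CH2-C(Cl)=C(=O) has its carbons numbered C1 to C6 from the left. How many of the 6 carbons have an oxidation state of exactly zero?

Tallying each carbon's bonds:
C1: 1C, 1H, 2O → 0 − 1 + 2 = +1
C2: 2C, 2H → 0 − 2 = -2
C3: 2C, 2Br → 0 + 2 = +2
C4: 2C, 2H → 0 − 2 = -2
C5: 3C, 1Cl → 0 + 1 = +1
C6: 2C, 2O → 0 + 2 = +2
0 carbons meet the condition.

0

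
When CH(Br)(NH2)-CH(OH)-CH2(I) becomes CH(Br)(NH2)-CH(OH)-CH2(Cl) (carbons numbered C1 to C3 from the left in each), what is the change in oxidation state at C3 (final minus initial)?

0

Before: C3 has 1 bond to C, 2 bonds to H, 1 bond to I → oxidation state -1.
After: C3 has 1 bond to C, 2 bonds to H, 1 bond to Cl → oxidation state -1.
Δ = -1 − (-1) = 0, so no net redox change at C3.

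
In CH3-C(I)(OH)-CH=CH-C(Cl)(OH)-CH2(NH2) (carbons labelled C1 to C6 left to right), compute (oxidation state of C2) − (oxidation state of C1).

C2: 2C, 1O, 1I → 0 + 1 + 1 = +2
C1: 1C, 3H → 0 − 3 = -3
Difference: +2 − (-3) = +5.

+5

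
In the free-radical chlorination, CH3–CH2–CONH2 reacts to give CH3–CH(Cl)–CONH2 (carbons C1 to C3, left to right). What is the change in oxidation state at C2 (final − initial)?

+2

Before: C2 has 2 bonds to C, 2 bonds to H → oxidation state -2.
After: C2 has 2 bonds to C, 1 bond to H, 1 bond to Cl → oxidation state 0.
Δ = 0 − (-2) = +2, so this is an oxidation at C2.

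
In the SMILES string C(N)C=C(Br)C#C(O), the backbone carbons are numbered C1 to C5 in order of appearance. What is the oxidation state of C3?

+1

Assign +1 per bond to O/N/halogen, −1 per bond to H or an electropositive element, and 0 per bond to carbon.
C3 has a double bond to C (2×0 = 0), one bond to C (0), one bond to Br (+1).
Oxidation state = 0 + 0 + 1 = +1.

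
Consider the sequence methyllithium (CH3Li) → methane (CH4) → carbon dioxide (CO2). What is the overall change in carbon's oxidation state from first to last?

Carbon oxidation states along the series — methyllithium: -4, methane: -4, carbon dioxide: +4.
Net change = +4 − (-4) = +8.

+8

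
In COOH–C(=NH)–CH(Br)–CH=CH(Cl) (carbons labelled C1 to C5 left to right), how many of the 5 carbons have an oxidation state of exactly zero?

Count +1 for every bond to an atom more electronegative than carbon and −1 for every bond to one less electronegative; C–C bonds are 0. Tallying each carbon:
C1: 1C, 3O → 0 + 3 = +3
C2: 2C, 2N → 0 + 2 = +2
C3: 2C, 1H, 1Br → 0 − 1 + 1 = 0
C4: 3C, 1H → 0 − 1 = -1
C5: 2C, 1H, 1Cl → 0 − 1 + 1 = 0
2 carbons (C3, C5) meet the condition.

2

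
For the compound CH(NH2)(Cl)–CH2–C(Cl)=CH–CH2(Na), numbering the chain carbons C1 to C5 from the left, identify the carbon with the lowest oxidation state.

Each bond to a more electronegative atom (O, N, halogen) counts +1, each bond to a less electronegative atom (H, metal, B, Si) counts −1, and each C–C bond counts 0. Tallying each carbon:
C1: 1C, 1H, 1N, 1Cl → 0 − 1 + 1 + 1 = +1
C2: 2C, 2H → 0 − 2 = -2
C3: 3C, 1Cl → 0 + 1 = +1
C4: 3C, 1H → 0 − 1 = -1
C5: 1C, 2H, 1Na → 0 − 2 − 1 = -3
The most reduced carbon is C5 at -3.

C5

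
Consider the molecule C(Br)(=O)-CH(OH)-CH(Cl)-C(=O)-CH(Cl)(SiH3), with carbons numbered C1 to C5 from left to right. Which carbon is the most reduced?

C5

Bonds to more-electronegative neighbours contribute +1 each, bonds to H or metals contribute −1 each, and C–C bonds contribute 0. Tallying each carbon:
C1: 1C, 2O, 1Br → 0 + 2 + 1 = +3
C2: 2C, 1H, 1O → 0 − 1 + 1 = 0
C3: 2C, 1H, 1Cl → 0 − 1 + 1 = 0
C4: 2C, 2O → 0 + 2 = +2
C5: 1C, 1H, 1Cl, 1Si → 0 − 1 + 1 − 1 = -1
The most reduced carbon is C5 at -1.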